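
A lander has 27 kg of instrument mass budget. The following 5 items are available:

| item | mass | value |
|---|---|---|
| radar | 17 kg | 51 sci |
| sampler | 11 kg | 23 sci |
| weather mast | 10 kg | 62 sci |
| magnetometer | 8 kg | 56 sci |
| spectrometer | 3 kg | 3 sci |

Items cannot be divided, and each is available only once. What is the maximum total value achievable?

Check high-value combinations within 27 kg:
- weather mast+magnetometer+spectrometer: mass 10+8+3=21, value 62+56+3=121
- weather mast+magnetometer: mass 10+8=18, value 62+56=118
- radar+weather mast: mass 17+10=27, value 51+62=113
Best: 121 sci.

121 sci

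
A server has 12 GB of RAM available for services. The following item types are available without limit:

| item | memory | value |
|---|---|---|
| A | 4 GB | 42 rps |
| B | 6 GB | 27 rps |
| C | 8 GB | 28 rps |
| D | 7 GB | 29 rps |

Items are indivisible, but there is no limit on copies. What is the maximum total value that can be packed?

126 rps

Best value-per-unit is A at 42/4, and filling with it alone uses memory 3×4=12. No mix of the others beats 3×42 = 126.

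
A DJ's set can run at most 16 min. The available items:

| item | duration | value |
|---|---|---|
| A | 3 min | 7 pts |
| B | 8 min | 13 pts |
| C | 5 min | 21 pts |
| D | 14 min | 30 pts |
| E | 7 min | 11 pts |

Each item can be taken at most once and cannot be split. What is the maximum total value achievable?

Check high-value combinations within 16 min:
- A+B+C: duration 3+8+5=16, value 7+13+21=41
- A+C+E: duration 3+5+7=15, value 7+21+11=39
- B+C: duration 8+5=13, value 13+21=34
Best: 41 pts.

41 pts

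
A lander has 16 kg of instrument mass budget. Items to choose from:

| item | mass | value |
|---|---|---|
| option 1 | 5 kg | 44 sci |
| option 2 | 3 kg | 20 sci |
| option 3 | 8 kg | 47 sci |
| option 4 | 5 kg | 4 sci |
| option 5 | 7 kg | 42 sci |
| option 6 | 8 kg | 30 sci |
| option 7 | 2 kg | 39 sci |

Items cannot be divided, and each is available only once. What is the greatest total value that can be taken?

130 sci

This is a 0/1 knapsack; check combinations near the capacity.
- option 1+option 3+option 7: mass 5+8+2=15, value 44+47+39=130
- option 1+option 5+option 7: mass 5+7+2=14, value 44+42+39=125
- option 1+option 6+option 7: mass 5+8+2=15, value 44+30+39=113
- option 1+option 2+option 3: mass 5+3+8=16, value 44+20+47=111
- option 1+option 2+option 4+option 7: mass 5+3+5+2=15, value 44+20+4+39=107
Best: 130 sci.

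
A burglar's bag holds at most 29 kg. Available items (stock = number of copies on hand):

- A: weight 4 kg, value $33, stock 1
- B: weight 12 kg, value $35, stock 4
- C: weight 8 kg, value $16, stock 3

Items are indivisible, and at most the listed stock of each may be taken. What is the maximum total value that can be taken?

$103

Top feasible selections:
- 1×A + 2×B: weight 28, value 103
- 1×A + 1×B + 1×C: weight 24, value 84
- 1×A + 3×C: weight 28, value 81
Best: $103.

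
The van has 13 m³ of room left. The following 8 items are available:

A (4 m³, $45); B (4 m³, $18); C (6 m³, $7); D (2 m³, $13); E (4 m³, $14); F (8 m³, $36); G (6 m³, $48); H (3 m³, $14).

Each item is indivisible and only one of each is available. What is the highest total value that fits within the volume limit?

$107

Check high-value combinations within 13 m³:
- A+G+H: volume 4+6+3=13, value 45+48+14=107
- A+D+G: volume 4+2+6=12, value 45+13+48=106
- A+G: volume 4+6=10, value 45+48=93
- A+B+D+H: volume 4+4+2+3=13, value 45+18+13+14=90
- A+D+E+H: volume 4+2+4+3=13, value 45+13+14+14=86
Best: $107.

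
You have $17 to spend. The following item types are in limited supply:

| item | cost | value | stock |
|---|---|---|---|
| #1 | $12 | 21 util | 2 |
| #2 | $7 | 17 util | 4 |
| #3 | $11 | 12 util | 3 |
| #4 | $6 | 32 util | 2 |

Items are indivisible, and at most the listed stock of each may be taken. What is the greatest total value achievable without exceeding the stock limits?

Best selections within cost 17 and stock limits:
- 2×#4: cost 12, value 64
- 1×#2 + 1×#4: cost 13, value 49
- 1×#3 + 1×#4: cost 17, value 44
Best: 64 util.

64 util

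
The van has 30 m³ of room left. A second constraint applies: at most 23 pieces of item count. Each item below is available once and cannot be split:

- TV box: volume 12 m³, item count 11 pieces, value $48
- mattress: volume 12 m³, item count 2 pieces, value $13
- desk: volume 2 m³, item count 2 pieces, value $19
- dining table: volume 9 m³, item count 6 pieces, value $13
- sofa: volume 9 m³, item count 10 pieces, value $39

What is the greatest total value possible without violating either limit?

Feasible sets respecting both limits:
- TV box+desk+sofa: volume 23, item count 23, value 106
- TV box+sofa: volume 21, item count 21, value 87
- TV box+mattress+desk: volume 26, item count 15, value 80
- TV box+desk+dining table: volume 23, item count 19, value 80
Best: $106.

$106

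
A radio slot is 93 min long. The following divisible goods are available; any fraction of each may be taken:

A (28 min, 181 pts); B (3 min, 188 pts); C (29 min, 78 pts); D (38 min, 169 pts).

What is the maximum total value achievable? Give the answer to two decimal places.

Take in order of value per unit:
- B (188/3 per unit): all 3 → value 188, running total 188.00
- A (181/28 per unit): all 28 → value 181, running total 369.00
- D (169/38 per unit): all 38 → value 169, running total 538.00
- C (78/29 per unit): 24 of 29 → value 24×78/29 = 64.5517, running total 602.55
Total 602.55.

602.55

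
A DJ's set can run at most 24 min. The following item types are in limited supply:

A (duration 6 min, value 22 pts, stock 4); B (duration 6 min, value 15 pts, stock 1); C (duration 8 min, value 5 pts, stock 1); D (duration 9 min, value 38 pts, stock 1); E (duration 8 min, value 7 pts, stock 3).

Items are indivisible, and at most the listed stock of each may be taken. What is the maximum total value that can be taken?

Top feasible selections:
- 4×A: duration 24, value 88
- 2×A + 1×D: duration 21, value 82
- 3×A + 1×B: duration 24, value 81
Best: 88 pts.

88 pts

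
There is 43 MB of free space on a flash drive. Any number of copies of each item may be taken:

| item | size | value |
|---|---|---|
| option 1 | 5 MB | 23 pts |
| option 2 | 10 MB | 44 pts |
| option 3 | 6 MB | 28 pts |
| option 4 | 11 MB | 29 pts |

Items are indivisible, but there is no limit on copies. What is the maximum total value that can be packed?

199 pts

Best value-per-unit is option 3 at 28/6; filling with it alone gives 7×28 = 196.
Optimal mix: 5×option 1 + 3×option 3 → size 43, value 199.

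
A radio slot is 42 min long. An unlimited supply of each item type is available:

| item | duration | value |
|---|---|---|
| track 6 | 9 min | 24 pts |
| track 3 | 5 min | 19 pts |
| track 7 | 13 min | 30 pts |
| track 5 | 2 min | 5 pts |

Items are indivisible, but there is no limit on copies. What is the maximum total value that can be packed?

157 pts

Best value-per-unit is track 3 at 19/5; filling with it alone gives 8×19 = 152.
Optimal mix: 8×track 3 + 1×track 5 → duration 42, value 157.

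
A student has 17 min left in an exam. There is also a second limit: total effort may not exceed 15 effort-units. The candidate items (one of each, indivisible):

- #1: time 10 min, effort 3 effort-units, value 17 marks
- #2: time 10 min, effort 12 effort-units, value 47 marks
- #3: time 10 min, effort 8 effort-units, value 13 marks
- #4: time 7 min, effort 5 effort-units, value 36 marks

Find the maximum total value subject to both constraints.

Feasible sets respecting both limits:
- #1+#4: time 17, effort 8, value 53
- #3+#4: time 17, effort 13, value 49
- #2: time 10, effort 12, value 47
Best: 53 marks.

53 marks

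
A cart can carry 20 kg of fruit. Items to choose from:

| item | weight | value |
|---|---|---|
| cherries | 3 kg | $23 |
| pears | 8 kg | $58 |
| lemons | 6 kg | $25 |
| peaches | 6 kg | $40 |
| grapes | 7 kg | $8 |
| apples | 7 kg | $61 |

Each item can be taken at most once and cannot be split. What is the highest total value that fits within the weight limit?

Check high-value combinations within 20 kg:
- cherries+pears+apples: weight 3+8+7=18, value 23+58+61=142
- lemons+peaches+apples: weight 6+6+7=19, value 25+40+61=126
- cherries+peaches+apples: weight 3+6+7=16, value 23+40+61=124
Best: $142.

$142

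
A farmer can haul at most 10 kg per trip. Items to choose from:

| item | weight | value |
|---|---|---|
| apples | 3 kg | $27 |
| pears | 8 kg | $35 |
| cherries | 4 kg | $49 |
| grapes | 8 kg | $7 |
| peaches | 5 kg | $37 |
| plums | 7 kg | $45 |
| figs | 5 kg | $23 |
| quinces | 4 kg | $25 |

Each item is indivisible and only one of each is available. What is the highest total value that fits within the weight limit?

Check high-value combinations within 10 kg:
- cherries+peaches: weight 4+5=9, value 49+37=86
- apples+cherries: weight 3+4=7, value 27+49=76
- cherries+quinces: weight 4+4=8, value 49+25=74
Best: $86.

$86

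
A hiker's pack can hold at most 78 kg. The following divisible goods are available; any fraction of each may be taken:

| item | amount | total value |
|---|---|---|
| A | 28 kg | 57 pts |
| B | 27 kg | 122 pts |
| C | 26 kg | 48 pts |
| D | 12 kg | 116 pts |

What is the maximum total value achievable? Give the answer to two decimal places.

Take in order of value per unit:
- D (116/12 per unit): all 12 → value 116, running total 116.00
- B (122/27 per unit): all 27 → value 122, running total 238.00
- A (57/28 per unit): all 28 → value 57, running total 295.00
- C (48/26 per unit): 11 of 26 → value 11×48/26 = 20.3077, running total 315.31
Total 315.31.

315.31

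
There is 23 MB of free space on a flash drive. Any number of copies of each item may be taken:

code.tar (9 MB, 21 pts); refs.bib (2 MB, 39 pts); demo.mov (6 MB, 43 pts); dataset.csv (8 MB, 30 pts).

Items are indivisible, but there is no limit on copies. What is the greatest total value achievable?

Best value-per-unit is refs.bib at 39/2, and filling with it alone uses size 11×2=22. No mix of the others beats 11×39 = 429.

429 pts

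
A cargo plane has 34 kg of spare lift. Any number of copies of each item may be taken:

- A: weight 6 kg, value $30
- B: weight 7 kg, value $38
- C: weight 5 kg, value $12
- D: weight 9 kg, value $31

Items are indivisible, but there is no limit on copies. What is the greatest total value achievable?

Best value-per-unit is B at 38/7; filling with it alone gives 4×38 = 152.
Optimal mix: 1×A + 4×B → weight 34, value 182.

$182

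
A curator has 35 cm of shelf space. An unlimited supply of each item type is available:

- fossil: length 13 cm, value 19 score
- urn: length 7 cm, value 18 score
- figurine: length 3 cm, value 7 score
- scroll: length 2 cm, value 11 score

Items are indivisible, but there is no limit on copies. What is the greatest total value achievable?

Best value-per-unit is scroll at 11/2, and filling with it alone uses length 17×2=34. No mix of the others beats 17×11 = 187.

187 score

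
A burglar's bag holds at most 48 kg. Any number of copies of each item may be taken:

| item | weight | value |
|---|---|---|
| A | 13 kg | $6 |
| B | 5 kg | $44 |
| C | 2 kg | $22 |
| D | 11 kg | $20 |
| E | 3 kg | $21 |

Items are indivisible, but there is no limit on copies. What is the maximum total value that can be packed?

$528

Best value-per-unit is C at 22/2, and filling with it alone uses weight 24×2=48. No mix of the others beats 24×22 = 528.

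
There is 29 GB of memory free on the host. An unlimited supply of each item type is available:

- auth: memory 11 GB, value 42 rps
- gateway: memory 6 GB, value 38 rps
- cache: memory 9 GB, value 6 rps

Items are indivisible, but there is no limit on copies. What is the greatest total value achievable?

Best value-per-unit is gateway at 38/6; filling with it alone gives 4×38 = 152.
Optimal mix: 1×auth + 3×gateway → memory 29, value 156.

156 rps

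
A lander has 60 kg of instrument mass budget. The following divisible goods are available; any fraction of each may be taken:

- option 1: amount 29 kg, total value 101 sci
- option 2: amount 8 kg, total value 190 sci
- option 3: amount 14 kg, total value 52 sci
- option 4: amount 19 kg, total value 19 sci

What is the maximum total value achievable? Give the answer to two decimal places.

Take in order of value per unit:
- option 2 (190/8 per unit): all 8 → value 190, running total 190.00
- option 3 (52/14 per unit): all 14 → value 52, running total 242.00
- option 1 (101/29 per unit): all 29 → value 101, running total 343.00
- option 4 (19/19 per unit): 9 of 19 → value 9×19/19 = 9.0000, running total 352.00
Total 352.00.

352.00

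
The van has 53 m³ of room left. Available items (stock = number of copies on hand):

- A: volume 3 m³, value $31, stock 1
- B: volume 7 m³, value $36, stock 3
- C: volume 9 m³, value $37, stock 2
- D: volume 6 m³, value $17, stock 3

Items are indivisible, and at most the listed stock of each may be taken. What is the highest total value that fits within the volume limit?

$230

Best selections within volume 53 and stock limits:
- 1×A + 3×B + 2×C + 1×D: volume 48, value 230
- 1×A + 2×B + 2×C + 3×D: volume 53, value 228
- 1×A + 3×B + 1×C + 3×D: volume 51, value 227
Best: $230.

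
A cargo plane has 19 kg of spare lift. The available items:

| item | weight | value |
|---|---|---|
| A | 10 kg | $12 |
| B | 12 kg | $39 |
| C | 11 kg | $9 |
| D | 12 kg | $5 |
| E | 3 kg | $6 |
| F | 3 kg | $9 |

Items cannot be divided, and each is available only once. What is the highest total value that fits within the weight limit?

$54

Check high-value combinations within 19 kg:
- B+E+F: weight 12+3+3=18, value 39+6+9=54
- B+F: weight 12+3=15, value 39+9=48
- B+E: weight 12+3=15, value 39+6=45
- B: weight 12, value 39
Best: $54.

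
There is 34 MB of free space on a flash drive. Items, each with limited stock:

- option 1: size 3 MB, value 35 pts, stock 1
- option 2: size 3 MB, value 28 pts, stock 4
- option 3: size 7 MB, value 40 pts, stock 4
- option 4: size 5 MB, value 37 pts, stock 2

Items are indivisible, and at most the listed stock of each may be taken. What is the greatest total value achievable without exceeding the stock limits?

264 pts

Best selections within size 34 and stock limits:
- 1×option 1 + 4×option 2 + 2×option 3 + 1×option 4: size 34, value 264
- 1×option 1 + 4×option 2 + 1×option 3 + 2×option 4: size 32, value 261
- 1×option 1 + 2×option 2 + 2×option 3 + 2×option 4: size 33, value 245
- 1×option 1 + 3×option 2 + 3×option 3: size 33, value 239
Best: 264 pts.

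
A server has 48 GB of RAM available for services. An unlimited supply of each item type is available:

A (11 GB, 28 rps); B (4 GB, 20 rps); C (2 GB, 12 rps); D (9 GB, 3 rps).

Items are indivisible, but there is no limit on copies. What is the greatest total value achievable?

Best value-per-unit is C at 12/2, and filling with it alone uses memory 24×2=48. No mix of the others beats 24×12 = 288.

288 rps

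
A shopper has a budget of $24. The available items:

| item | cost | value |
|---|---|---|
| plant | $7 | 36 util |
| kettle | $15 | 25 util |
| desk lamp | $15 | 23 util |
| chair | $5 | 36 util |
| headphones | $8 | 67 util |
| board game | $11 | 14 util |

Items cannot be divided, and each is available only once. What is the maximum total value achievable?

Check high-value combinations within $24:
- plant+chair+headphones: cost 7+5+8=20, value 36+36+67=139
- chair+headphones+board game: cost 5+8+11=24, value 36+67+14=117
- chair+headphones: cost 5+8=13, value 36+67=103
- plant+headphones: cost 7+8=15, value 36+67=103
Best: 139 util.

139 util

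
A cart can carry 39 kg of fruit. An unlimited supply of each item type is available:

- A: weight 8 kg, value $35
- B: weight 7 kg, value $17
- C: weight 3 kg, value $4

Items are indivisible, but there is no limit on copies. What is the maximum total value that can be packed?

Best value-per-unit is A at 35/8; filling with it alone gives 4×35 = 140.
Optimal mix: 4×A + 1×B → weight 39, value 157.

$157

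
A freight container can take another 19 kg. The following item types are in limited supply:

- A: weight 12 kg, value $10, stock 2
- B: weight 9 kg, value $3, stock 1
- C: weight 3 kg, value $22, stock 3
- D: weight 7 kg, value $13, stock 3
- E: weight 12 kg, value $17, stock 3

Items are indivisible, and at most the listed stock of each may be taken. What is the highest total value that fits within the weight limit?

Top feasible selections:
- 3×C + 1×D: weight 16, value 79
- 1×B + 3×C: weight 18, value 69
Best: $79.

$79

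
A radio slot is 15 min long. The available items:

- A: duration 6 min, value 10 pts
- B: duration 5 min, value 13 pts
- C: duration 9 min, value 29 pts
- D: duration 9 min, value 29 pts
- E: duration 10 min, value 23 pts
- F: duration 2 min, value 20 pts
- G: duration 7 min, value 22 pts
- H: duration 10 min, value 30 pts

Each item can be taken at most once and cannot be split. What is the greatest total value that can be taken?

55 pts

Check high-value combinations within 15 min:
- B+F+G: duration 5+2+7=14, value 13+20+22=55
- A+F+G: duration 6+2+7=15, value 10+20+22=52
- F+H: duration 2+10=12, value 20+30=50
- C+F: duration 9+2=11, value 29+20=49
Best: 55 pts.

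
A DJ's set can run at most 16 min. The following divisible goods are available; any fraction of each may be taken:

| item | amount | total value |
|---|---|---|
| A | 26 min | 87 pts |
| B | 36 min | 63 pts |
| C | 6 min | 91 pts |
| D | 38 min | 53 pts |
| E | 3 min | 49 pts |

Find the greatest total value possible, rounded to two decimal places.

Take in order of value per unit:
- E (49/3 per unit): all 3 → value 49, running total 49.00
- C (91/6 per unit): all 6 → value 91, running total 140.00
- A (87/26 per unit): 7 of 26 → value 7×87/26 = 23.4231, running total 163.42
Total 163.42.

163.42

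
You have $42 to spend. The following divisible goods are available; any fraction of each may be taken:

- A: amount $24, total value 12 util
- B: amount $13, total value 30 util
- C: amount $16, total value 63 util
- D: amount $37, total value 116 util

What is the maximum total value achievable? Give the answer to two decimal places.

144.51

Take in order of value per unit:
- C (63/16 per unit): all 16 → value 63, running total 63.00
- D (116/37 per unit): 26 of 37 → value 26×116/37 = 81.5135, running total 144.51
Total 144.51.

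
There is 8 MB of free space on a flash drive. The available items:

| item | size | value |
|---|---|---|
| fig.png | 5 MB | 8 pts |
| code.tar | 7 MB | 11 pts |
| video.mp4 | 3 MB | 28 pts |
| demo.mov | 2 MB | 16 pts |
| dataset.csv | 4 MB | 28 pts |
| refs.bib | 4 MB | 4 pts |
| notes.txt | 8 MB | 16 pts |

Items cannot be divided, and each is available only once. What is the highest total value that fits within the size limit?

56 pts

Check high-value combinations within 8 MB:
- video.mp4+dataset.csv: size 3+4=7, value 28+28=56
- video.mp4+demo.mov: size 3+2=5, value 28+16=44
- demo.mov+dataset.csv: size 2+4=6, value 16+28=44
- fig.png+video.mp4: size 5+3=8, value 8+28=36
- video.mp4+refs.bib: size 3+4=7, value 28+4=32
Best: 56 pts.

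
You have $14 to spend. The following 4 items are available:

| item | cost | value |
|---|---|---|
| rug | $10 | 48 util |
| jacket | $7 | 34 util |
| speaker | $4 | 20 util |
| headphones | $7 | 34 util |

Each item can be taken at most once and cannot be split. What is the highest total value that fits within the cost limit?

68 util

Check high-value combinations within $14:
- rug+speaker: cost 10+4=14, value 48+20=68
- jacket+headphones: cost 7+7=14, value 34+34=68
- jacket+speaker: cost 7+4=11, value 34+20=54
Best: 68 util.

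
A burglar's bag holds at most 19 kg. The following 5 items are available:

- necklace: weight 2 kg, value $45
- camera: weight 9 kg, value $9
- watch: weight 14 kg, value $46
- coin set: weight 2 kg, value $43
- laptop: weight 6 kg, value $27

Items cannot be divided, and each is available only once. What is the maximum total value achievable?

$134

Check high-value combinations within 19 kg:
- necklace+watch+coin set: weight 2+14+2=18, value 45+46+43=134
- necklace+camera+coin set+laptop: weight 2+9+2+6=19, value 45+9+43+27=124
- necklace+coin set+laptop: weight 2+2+6=10, value 45+43+27=115
- necklace+camera+coin set: weight 2+9+2=13, value 45+9+43=97
- necklace+watch: weight 2+14=16, value 45+46=91
Best: $134.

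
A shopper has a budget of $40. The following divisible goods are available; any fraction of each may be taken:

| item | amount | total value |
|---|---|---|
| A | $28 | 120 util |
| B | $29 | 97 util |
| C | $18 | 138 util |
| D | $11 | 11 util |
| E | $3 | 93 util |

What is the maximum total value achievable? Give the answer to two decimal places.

Take in order of value per unit:
- E (93/3 per unit): all 3 → value 93, running total 93.00
- C (138/18 per unit): all 18 → value 138, running total 231.00
- A (120/28 per unit): 19 of 28 → value 19×120/28 = 81.4286, running total 312.43
Total 312.43.

312.43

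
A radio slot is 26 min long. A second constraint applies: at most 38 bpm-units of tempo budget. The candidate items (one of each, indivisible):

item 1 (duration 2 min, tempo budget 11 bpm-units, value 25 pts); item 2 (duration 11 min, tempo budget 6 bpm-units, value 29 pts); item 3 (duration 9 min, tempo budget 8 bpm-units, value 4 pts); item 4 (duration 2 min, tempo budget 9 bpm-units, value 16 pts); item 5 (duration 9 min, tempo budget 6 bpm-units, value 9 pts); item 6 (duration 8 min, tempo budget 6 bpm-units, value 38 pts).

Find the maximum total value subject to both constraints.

Feasible sets respecting both limits:
- item 1+item 2+item 4+item 6: duration 23, tempo budget 32, value 108
- item 1+item 2+item 6: duration 21, tempo budget 23, value 92
- item 1+item 4+item 5+item 6: duration 21, tempo budget 32, value 88
Best: 108 pts.

108 pts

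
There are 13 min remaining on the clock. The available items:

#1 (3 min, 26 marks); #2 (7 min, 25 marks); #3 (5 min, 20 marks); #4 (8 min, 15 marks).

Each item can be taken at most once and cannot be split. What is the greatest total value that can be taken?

51 marks

Check high-value combinations within 13 min:
- #1+#2: time 3+7=10, value 26+25=51
- #1+#3: time 3+5=8, value 26+20=46
- #2+#3: time 7+5=12, value 25+20=45
- #1+#4: time 3+8=11, value 26+15=41
Best: 51 marks.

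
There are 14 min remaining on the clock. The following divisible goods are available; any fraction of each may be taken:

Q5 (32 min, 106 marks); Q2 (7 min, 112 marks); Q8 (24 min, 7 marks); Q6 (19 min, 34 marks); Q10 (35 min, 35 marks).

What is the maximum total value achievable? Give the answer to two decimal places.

135.19

Take in order of value per unit:
- Q2 (112/7 per unit): all 7 → value 112, running total 112.00
- Q5 (106/32 per unit): 7 of 32 → value 7×106/32 = 23.1875, running total 135.19
Total 135.19.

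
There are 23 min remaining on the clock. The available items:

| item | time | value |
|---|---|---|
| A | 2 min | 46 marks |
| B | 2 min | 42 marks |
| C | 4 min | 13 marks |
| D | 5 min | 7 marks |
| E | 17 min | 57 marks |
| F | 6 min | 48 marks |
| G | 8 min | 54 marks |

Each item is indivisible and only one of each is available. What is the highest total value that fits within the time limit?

This is a 0/1 knapsack; check combinations near the capacity.
- A+B+C+F+G: time 2+2+4+6+8=22, value 46+42+13+48+54=203
- A+B+D+F+G: time 2+2+5+6+8=23, value 46+42+7+48+54=197
- A+B+F+G: time 2+2+6+8=18, value 46+42+48+54=190
- A+B+C+D+G: time 2+2+4+5+8=21, value 46+42+13+7+54=162
- A+C+F+G: time 2+4+6+8=20, value 46+13+48+54=161
Best: 203 marks.

203 marks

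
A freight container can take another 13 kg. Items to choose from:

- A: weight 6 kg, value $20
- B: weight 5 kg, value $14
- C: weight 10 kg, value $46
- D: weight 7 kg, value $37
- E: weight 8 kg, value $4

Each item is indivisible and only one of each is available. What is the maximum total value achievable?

$57

This is a 0/1 knapsack; check combinations near the capacity.
- A+D: weight 6+7=13, value 20+37=57
- B+D: weight 5+7=12, value 14+37=51
- C: weight 10, value 46
- D: weight 7, value 37
- A+B: weight 6+5=11, value 20+14=34
Best: $57.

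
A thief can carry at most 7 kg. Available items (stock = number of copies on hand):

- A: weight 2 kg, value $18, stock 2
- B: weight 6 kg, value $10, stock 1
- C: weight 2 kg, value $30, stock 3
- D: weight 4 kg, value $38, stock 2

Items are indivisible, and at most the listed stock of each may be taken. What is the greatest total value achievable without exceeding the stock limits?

Best selections within weight 7 and stock limits:
- 3×C: weight 6, value 90
- 1×A + 2×C: weight 6, value 78
Best: $90.

$90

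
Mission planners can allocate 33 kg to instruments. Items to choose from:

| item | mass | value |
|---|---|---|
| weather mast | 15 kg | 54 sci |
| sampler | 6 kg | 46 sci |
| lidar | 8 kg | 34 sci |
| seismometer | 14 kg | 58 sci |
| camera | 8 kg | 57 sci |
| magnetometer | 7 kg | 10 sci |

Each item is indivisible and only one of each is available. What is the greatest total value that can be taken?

161 sci

Check high-value combinations within 33 kg:
- sampler+seismometer+camera: mass 6+14+8=28, value 46+58+57=161
- weather mast+sampler+camera: mass 15+6+8=29, value 54+46+57=157
- lidar+seismometer+camera: mass 8+14+8=30, value 34+58+57=149
Best: 161 sci.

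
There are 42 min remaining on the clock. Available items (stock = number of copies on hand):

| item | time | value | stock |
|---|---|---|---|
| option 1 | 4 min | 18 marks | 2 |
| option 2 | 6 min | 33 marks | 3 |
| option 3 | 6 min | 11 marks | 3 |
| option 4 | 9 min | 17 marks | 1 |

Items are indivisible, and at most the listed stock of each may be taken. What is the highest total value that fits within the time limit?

Best selections within time 42 and stock limits:
- 2×option 1 + 3×option 2 + 1×option 3 + 1×option 4: time 41, value 163
- 2×option 1 + 3×option 2 + 2×option 3: time 38, value 157
Best: 163 marks.

163 marks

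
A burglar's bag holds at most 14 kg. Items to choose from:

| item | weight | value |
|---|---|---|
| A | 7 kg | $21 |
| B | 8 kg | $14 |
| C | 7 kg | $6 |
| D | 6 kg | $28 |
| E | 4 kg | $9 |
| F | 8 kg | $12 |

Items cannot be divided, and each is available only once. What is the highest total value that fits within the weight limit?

This is a 0/1 knapsack; check combinations near the capacity.
- A+D: weight 7+6=13, value 21+28=49
- B+D: weight 8+6=14, value 14+28=42
- D+F: weight 6+8=14, value 28+12=40
- D+E: weight 6+4=10, value 28+9=37
Best: $49.

$49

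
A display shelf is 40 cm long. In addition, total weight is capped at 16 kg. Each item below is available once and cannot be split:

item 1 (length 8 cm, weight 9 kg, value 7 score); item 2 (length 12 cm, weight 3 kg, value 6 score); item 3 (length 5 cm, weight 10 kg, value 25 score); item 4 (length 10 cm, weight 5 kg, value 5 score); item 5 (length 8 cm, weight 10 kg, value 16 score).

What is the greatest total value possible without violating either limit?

31 score

Feasible sets respecting both limits:
- item 2+item 3: length 17, weight 13, value 31
- item 3+item 4: length 15, weight 15, value 30
- item 3: length 5, weight 10, value 25
- item 2+item 5: length 20, weight 13, value 22
Best: 31 score.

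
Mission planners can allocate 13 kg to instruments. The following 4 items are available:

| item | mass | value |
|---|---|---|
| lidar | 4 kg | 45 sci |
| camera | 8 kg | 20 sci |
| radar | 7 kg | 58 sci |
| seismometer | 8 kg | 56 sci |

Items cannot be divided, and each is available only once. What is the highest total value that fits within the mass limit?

103 sci

Check high-value combinations within 13 kg:
- lidar+radar: mass 4+7=11, value 45+58=103
- lidar+seismometer: mass 4+8=12, value 45+56=101
- lidar+camera: mass 4+8=12, value 45+20=65
- radar: mass 7, value 58
Best: 103 sci.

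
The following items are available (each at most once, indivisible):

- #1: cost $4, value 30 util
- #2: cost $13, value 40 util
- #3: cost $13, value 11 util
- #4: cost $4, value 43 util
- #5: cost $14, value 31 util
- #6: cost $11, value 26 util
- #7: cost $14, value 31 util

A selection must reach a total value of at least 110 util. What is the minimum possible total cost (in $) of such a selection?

Subsets with value ≥ 110, sorted by total cost:
- #1+#2+#4: cost 21, value 113
- #2+#4+#5: cost 31, value 114
Minimum cost: 21 $.

21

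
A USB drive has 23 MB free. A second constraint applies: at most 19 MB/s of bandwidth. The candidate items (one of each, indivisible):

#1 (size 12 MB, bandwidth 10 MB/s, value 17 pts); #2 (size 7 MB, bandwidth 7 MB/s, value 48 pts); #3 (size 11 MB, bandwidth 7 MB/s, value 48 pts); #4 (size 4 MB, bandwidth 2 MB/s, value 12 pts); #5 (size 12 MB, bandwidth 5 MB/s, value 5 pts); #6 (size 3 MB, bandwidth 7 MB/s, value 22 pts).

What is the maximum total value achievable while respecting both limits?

108 pts

Feasible sets respecting both limits:
- #2+#3+#4: size 22, bandwidth 16, value 108
- #2+#3: size 18, bandwidth 14, value 96
- #2+#4+#6: size 14, bandwidth 16, value 82
Best: 108 pts.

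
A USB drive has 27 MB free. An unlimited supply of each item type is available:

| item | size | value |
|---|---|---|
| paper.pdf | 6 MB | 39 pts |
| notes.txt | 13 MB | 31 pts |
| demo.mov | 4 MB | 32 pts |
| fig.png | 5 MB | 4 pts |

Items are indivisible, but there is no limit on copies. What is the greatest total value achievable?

199 pts

Best value-per-unit is demo.mov at 32/4; filling with it alone gives 6×32 = 192.
Optimal mix: 1×paper.pdf + 5×demo.mov → size 26, value 199.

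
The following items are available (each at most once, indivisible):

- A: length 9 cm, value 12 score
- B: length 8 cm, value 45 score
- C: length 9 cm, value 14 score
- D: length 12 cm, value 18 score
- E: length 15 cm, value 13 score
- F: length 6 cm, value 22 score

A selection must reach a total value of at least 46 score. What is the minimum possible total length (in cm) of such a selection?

14

Subsets with value ≥ 46, sorted by total length:
- B+F: length 14, value 67
- B+C: length 17, value 59
- A+B: length 17, value 57
- B+D: length 20, value 63
Minimum length: 14 cm.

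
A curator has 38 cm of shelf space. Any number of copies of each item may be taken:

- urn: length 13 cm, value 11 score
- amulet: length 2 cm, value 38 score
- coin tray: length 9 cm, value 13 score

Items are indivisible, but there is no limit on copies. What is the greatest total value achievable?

722 score

Best value-per-unit is amulet at 38/2, and filling with it alone uses length 19×2=38. No mix of the others beats 19×38 = 722.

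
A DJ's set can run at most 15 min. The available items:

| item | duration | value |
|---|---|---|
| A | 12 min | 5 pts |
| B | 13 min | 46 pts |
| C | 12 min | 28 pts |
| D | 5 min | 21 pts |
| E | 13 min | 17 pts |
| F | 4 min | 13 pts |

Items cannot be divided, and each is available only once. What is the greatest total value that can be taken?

Check high-value combinations within 15 min:
- B: duration 13, value 46
- D+F: duration 5+4=9, value 21+13=34
- C: duration 12, value 28
- D: duration 5, value 21
Best: 46 pts.

46 pts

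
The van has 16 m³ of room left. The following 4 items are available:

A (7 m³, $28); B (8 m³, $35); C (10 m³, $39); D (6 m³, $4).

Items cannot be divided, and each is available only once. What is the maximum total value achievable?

$63

Check high-value combinations within 16 m³:
- A+B: volume 7+8=15, value 28+35=63
- C+D: volume 10+6=16, value 39+4=43
- C: volume 10, value 39
- B+D: volume 8+6=14, value 35+4=39
- B: volume 8, value 35
Best: $63.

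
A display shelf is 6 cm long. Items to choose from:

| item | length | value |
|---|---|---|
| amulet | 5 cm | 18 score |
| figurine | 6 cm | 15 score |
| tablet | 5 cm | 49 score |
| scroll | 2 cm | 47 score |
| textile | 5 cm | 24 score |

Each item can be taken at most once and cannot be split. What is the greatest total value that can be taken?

Check high-value combinations within 6 cm:
- tablet: length 5, value 49
- scroll: length 2, value 47
- textile: length 5, value 24
- amulet: length 5, value 18
- figurine: length 6, value 15
Best: 49 score.

49 score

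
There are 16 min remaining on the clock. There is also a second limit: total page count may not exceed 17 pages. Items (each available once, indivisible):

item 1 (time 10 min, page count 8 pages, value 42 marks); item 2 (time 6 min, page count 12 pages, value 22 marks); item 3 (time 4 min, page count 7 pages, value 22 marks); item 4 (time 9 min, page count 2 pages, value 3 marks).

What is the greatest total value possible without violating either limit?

Feasible sets respecting both limits:
- item 1+item 3: time 14, page count 15, value 64
- item 1: time 10, page count 8, value 42
- item 2+item 4: time 15, page count 14, value 25
Best: 64 marks.

64 marks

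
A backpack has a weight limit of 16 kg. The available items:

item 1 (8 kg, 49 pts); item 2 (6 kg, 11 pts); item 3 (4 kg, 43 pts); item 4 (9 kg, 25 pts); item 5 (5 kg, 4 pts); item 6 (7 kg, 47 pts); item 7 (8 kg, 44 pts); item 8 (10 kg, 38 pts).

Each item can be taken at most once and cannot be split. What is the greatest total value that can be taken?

96 pts

Check high-value combinations within 16 kg:
- item 1+item 6: weight 8+7=15, value 49+47=96
- item 3+item 5+item 6: weight 4+5+7=16, value 43+4+47=94
- item 1+item 7: weight 8+8=16, value 49+44=93
- item 1+item 3: weight 8+4=12, value 49+43=92
Best: 96 pts.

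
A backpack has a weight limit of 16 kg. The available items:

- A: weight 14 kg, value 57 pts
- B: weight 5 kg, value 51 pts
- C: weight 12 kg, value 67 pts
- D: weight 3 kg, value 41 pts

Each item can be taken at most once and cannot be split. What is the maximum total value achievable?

This is a 0/1 knapsack; check combinations near the capacity.
- C+D: weight 12+3=15, value 67+41=108
- B+D: weight 5+3=8, value 51+41=92
- C: weight 12, value 67
- A: weight 14, value 57
- B: weight 5, value 51
Best: 108 pts.

108 pts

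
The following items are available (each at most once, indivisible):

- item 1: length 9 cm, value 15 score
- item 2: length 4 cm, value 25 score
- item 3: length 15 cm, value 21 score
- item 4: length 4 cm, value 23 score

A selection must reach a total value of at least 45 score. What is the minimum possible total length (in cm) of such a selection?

Subsets with value ≥ 45, sorted by total length:
- item 2+item 4: length 8, value 48
- item 1+item 2+item 4: length 17, value 63
- item 2+item 3: length 19, value 46
Minimum length: 8 cm.

8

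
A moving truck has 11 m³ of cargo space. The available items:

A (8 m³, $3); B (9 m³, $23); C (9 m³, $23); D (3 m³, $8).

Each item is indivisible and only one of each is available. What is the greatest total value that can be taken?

$23

Check high-value combinations within 11 m³:
- B: volume 9, value 23
- C: volume 9, value 23
- A+D: volume 8+3=11, value 3+8=11
Best: $23.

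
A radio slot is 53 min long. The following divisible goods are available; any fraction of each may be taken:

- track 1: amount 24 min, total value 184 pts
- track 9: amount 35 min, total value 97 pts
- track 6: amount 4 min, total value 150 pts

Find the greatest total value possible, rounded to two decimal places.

Take in order of value per unit:
- track 6 (150/4 per unit): all 4 → value 150, running total 150.00
- track 1 (184/24 per unit): all 24 → value 184, running total 334.00
- track 9 (97/35 per unit): 25 of 35 → value 25×97/35 = 69.2857, running total 403.29
Total 403.29.

403.29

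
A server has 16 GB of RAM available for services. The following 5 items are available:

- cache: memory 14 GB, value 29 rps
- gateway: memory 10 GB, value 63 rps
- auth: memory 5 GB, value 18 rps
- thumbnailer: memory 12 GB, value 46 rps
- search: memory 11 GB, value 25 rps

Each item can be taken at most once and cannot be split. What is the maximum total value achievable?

81 rps

Check high-value combinations within 16 GB:
- gateway+auth: memory 10+5=15, value 63+18=81
- gateway: memory 10, value 63
- thumbnailer: memory 12, value 46
- auth+search: memory 5+11=16, value 18+25=43
Best: 81 rps.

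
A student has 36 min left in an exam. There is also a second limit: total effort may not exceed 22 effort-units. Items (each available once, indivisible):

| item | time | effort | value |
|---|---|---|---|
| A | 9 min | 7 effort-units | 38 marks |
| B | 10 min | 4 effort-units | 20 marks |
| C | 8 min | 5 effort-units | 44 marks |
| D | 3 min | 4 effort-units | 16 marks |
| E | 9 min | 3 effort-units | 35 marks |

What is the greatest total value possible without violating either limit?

Feasible sets respecting both limits:
- A+B+C+E: time 36, effort 19, value 137
- A+C+D+E: time 29, effort 19, value 133
- A+B+C+D: time 30, effort 20, value 118
Best: 137 marks.

137 marks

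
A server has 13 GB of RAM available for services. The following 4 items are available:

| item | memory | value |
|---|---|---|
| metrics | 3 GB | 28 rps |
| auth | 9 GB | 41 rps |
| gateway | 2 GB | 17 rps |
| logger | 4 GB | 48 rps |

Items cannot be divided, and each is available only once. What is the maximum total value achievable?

Check high-value combinations within 13 GB:
- metrics+gateway+logger: memory 3+2+4=9, value 28+17+48=93
- auth+logger: memory 9+4=13, value 41+48=89
- metrics+logger: memory 3+4=7, value 28+48=76
- metrics+auth: memory 3+9=12, value 28+41=69
Best: 93 rps.

93 rps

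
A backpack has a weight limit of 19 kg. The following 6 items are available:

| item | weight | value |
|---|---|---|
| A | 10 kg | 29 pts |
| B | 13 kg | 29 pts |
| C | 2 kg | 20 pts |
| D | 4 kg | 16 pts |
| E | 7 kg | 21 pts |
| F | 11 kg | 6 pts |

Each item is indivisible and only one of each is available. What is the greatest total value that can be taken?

70 pts

Check high-value combinations within 19 kg:
- A+C+E: weight 10+2+7=19, value 29+20+21=70
- A+C+D: weight 10+2+4=16, value 29+20+16=65
- B+C+D: weight 13+2+4=19, value 29+20+16=65
Best: 70 pts.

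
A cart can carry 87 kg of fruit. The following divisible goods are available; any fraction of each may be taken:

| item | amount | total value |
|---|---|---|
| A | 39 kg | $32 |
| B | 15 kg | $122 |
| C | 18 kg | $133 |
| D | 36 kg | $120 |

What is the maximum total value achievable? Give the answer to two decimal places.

389.77

Take in order of value per unit:
- B (122/15 per unit): all 15 → value 122, running total 122.00
- C (133/18 per unit): all 18 → value 133, running total 255.00
- D (120/36 per unit): all 36 → value 120, running total 375.00
- A (32/39 per unit): 18 of 39 → value 18×32/39 = 14.7692, running total 389.77
Total 389.77.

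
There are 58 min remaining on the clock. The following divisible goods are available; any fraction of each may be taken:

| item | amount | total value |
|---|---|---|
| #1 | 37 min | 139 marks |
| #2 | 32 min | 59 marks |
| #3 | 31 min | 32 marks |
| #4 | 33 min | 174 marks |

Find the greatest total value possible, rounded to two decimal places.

267.92

Take in order of value per unit:
- #4 (174/33 per unit): all 33 → value 174, running total 174.00
- #1 (139/37 per unit): 25 of 37 → value 25×139/37 = 93.9189, running total 267.92
Total 267.92.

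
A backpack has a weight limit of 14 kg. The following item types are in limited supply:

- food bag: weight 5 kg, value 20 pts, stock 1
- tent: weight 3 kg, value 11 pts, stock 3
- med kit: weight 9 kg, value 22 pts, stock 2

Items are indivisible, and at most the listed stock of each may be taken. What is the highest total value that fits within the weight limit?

53 pts

Top feasible selections:
- 1×food bag + 3×tent: weight 14, value 53
- 1×food bag + 2×tent: weight 11, value 42
- 1×food bag + 1×med kit: weight 14, value 42
- 3×tent: weight 9, value 33
Best: 53 pts.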